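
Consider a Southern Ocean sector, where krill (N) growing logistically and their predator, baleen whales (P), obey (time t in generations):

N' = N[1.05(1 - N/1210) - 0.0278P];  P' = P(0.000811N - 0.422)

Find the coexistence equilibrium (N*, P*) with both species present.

From dP/dt = 0 with P > 0: 0.000811N* = 0.422, so N* = 520.
Substitute into dN/dt = 0: 1.05(1 - 520/1210) = 0.0278P*.
The bracket is 0.57, giving P* = 0.598/0.0278 = 21.5.

N* ≈ 520, P* ≈ 21.5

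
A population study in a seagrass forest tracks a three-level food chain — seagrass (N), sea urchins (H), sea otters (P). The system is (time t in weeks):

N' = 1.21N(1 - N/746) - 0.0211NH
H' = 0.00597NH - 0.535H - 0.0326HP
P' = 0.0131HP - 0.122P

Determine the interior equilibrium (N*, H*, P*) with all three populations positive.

From dP/dt = 0: 0.0131H* = 0.122, so H* = 9.31.
From dN/dt = 0: 1.21(1 - N*/746) = 0.0211·9.31, giving N* = 746·(1 - 0.162) = 625.
From dH/dt = 0: 0.00597·625 - 0.535 = 0.0326P*, so P* = 3.2/0.0326 = 98.

N* ≈ 625, H* ≈ 9.31, P* ≈ 98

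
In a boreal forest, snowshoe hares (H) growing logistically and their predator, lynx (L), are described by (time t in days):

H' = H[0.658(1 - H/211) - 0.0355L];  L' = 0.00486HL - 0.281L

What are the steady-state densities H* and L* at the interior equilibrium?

From dL/dt = 0 with L > 0: 0.00486H* = 0.281, so H* = 57.8.
Substitute into dH/dt = 0: 0.658(1 - 57.8/211) = 0.0355L*.
The bracket is 0.726, giving L* = 0.478/0.0355 = 13.5.

H* ≈ 57.8, L* ≈ 13.5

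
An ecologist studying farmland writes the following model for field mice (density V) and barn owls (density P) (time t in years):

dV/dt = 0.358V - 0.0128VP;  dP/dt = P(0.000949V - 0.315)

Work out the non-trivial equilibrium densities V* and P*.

V* ≈ 332, P* ≈ 28

Set dP/dt = 0 with P > 0: 0.000949V - 0.315 = 0, so V* = 0.315/0.000949 = 332.
Set dV/dt = 0 with V > 0: 0.358 - 0.0128P = 0, so P* = 0.358/0.0128 = 28.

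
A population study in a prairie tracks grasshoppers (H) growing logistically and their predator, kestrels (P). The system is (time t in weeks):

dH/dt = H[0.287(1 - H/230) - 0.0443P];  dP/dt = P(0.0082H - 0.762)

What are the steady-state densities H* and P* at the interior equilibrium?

From dP/dt = 0 with P > 0: 0.0082H* = 0.762, so H* = 92.9.
Substitute into dH/dt = 0: 0.287(1 - 92.9/230) = 0.0443P*.
The bracket is 0.596, giving P* = 0.171/0.0443 = 3.86.

H* ≈ 92.9, P* ≈ 3.86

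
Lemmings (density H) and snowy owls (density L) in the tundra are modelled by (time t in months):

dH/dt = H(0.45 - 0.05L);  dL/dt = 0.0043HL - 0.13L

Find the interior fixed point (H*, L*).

Set dL/dt = 0 with L > 0: 0.0043H - 0.13 = 0, so H* = 0.13/0.0043 = 30.2.
Set dH/dt = 0 with H > 0: 0.45 - 0.05L = 0, so L* = 0.45/0.05 = 9.

H* ≈ 30.2, L* ≈ 9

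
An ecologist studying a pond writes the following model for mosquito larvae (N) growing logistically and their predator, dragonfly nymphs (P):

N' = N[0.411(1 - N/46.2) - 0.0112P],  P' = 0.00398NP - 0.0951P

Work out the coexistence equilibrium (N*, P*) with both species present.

N* ≈ 23.9, P* ≈ 17.7

From dP/dt = 0 with P > 0: 0.00398N* = 0.0951, so N* = 23.9.
Substitute into dN/dt = 0: 0.411(1 - 23.9/46.2) = 0.0112P*.
The bracket is 0.483, giving P* = 0.198/0.0112 = 17.7.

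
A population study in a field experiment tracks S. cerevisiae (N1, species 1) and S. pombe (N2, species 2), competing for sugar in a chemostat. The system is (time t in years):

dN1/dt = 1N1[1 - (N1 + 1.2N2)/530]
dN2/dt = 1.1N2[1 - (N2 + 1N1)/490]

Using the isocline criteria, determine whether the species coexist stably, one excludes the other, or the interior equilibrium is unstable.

Compare the nullcline intercepts: K1/α12 = 530/1.2 = 442 < K2 = 490; K2/α21 = 490/1 = 490 < K1 = 530.
Since both are reversed, neither can invade when rare; the interior point is a saddle.

unstable coexistence (outcome depends on initial conditions)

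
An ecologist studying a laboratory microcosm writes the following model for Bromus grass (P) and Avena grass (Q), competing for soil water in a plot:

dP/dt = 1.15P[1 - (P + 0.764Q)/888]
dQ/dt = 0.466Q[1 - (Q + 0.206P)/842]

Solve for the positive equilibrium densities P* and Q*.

P* ≈ 290, Q* ≈ 782

Setting both brackets to zero gives the nullclines P + 0.764Q = 888 and 0.206P + Q = 842.
Substituting Q = 842 - 0.206P into the first: P(1 - 0.764·0.206) = 888 - 0.764·842.
So P* = 245/0.843 = 290, and then Q* = 842 - 0.206·290 = 782.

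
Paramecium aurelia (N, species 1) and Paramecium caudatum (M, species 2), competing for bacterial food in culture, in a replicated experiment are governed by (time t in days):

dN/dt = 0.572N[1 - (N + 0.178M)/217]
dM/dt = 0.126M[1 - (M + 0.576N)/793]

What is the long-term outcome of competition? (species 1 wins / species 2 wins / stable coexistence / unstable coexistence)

stable coexistence

Compare the nullcline intercepts: K1/α12 = 217/0.178 = 1220 > K2 = 793; K2/α21 = 793/0.576 = 1380 > K1 = 217.
Since both inequalities hold, each species can invade when rare, so the interior equilibrium is stable.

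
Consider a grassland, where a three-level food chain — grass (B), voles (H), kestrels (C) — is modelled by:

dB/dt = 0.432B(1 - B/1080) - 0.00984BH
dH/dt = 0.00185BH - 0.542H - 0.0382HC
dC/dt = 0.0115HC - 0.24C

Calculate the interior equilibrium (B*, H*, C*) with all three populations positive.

From dC/dt = 0: 0.0115H* = 0.24, so H* = 20.9.
From dB/dt = 0: 0.432(1 - B*/1080) = 0.00984·20.9, giving B* = 1080·(1 - 0.475) = 567.
From dH/dt = 0: 0.00185·567 - 0.542 = 0.0382C*, so C* = 0.506/0.0382 = 13.3.

B* ≈ 567, H* ≈ 20.9, C* ≈ 13.3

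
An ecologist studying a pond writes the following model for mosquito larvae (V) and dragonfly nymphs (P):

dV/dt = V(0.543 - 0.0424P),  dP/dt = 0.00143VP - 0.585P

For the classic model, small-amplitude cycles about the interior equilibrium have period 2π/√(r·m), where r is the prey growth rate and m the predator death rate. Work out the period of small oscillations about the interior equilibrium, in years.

T ≈ 11.1 years

Here r = 0.543 and m = 0.585, so r·m = 0.318.
ω = √0.318 = 0.564 per year, hence T = 2π/ω ≈ 11.1 years.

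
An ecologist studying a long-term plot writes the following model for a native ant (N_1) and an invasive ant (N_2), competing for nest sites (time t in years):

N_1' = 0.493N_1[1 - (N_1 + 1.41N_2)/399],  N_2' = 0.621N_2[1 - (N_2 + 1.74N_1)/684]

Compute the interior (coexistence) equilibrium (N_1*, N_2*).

Setting both brackets to zero gives the nullclines N_1 + 1.41N_2 = 399 and 1.74N_1 + N_2 = 684.
Substituting N_2 = 684 - 1.74N_1 into the first: N_1(1 - 1.41·1.74) = 399 - 1.41·684.
So N_1* = -565/-1.45 = 389, and then N_2* = 684 - 1.74·389 = 7.06.

N_1* ≈ 389, N_2* ≈ 7.06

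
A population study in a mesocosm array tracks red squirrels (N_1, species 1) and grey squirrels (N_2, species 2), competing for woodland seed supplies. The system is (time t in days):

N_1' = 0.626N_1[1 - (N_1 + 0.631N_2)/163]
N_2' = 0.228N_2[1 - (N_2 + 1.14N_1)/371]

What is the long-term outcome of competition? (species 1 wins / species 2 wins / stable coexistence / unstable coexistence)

Compare the nullcline intercepts: K1/α12 = 163/0.631 = 258 < K2 = 371; K2/α21 = 371/1.14 = 325 > K1 = 163.
Since the inequalities point opposite ways, species 2 can invade but species 1 cannot.

species 2 excludes species 1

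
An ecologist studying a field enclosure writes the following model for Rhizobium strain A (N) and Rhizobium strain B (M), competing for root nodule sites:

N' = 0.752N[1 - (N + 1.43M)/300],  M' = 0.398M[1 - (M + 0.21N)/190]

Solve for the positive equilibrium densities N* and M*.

Setting both brackets to zero gives the nullclines N + 1.43M = 300 and 0.21N + M = 190.
Substituting M = 190 - 0.21N into the first: N(1 - 1.43·0.21) = 300 - 1.43·190.
So N* = 28.3/0.7 = 40.4, and then M* = 190 - 0.21·40.4 = 182.

N* ≈ 40.4, M* ≈ 182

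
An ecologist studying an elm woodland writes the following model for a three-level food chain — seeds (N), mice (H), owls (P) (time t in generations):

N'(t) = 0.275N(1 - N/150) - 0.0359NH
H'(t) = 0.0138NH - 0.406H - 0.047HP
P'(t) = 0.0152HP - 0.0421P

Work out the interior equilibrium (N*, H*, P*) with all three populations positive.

From dP/dt = 0: 0.0152H* = 0.0421, so H* = 2.77.
From dN/dt = 0: 0.275(1 - N*/150) = 0.0359·2.77, giving N* = 150·(1 - 0.362) = 95.8.
From dH/dt = 0: 0.0138·95.8 - 0.406 = 0.047P*, so P* = 0.916/0.047 = 19.5.

N* ≈ 95.8, H* ≈ 2.77, P* ≈ 19.5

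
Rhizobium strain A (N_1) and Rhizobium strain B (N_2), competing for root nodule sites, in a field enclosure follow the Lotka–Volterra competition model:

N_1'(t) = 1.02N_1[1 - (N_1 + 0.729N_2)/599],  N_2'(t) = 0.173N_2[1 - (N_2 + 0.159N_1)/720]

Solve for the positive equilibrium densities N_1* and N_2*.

N_1* ≈ 83.8, N_2* ≈ 707

Setting both brackets to zero gives the nullclines N_1 + 0.729N_2 = 599 and 0.159N_1 + N_2 = 720.
Substituting N_2 = 720 - 0.159N_1 into the first: N_1(1 - 0.729·0.159) = 599 - 0.729·720.
So N_1* = 74.1/0.884 = 83.8, and then N_2* = 720 - 0.159·83.8 = 707.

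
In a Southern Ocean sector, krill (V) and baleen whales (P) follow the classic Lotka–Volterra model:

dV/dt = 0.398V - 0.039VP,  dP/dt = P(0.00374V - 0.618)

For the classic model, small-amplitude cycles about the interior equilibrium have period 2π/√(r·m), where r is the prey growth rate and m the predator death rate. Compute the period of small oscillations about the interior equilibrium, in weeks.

T ≈ 12.7 weeks

Here r = 0.398 and m = 0.618, so r·m = 0.246.
ω = √0.246 = 0.496 per week, hence T = 2π/ω ≈ 12.7 weeks.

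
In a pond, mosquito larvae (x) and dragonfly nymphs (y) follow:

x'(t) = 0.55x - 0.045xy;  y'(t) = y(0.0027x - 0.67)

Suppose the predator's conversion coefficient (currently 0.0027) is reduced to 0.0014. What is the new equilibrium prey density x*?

x* ≈ 479

At the interior fixed point, setting dy/dt = 0 with y > 0 fixes x* = (predator death rate)/(xy coefficient) — independent of the other coefficients.
With the change, x* = 0.67/0.0014 = 479; it rises from 248.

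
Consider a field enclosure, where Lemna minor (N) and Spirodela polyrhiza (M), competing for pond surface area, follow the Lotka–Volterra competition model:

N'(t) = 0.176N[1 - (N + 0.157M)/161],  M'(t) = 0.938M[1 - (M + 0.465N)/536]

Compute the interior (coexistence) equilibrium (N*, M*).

N* ≈ 82.9, M* ≈ 497

Setting both brackets to zero gives the nullclines N + 0.157M = 161 and 0.465N + M = 536.
Substituting M = 536 - 0.465N into the first: N(1 - 0.157·0.465) = 161 - 0.157·536.
So N* = 76.8/0.927 = 82.9, and then M* = 536 - 0.465·82.9 = 497.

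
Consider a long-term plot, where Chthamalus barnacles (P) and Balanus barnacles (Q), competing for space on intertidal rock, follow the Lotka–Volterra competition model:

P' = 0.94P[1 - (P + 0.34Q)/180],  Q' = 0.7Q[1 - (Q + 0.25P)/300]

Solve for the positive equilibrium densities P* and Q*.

P* ≈ 85.2, Q* ≈ 279

Setting both brackets to zero gives the nullclines P + 0.34Q = 180 and 0.25P + Q = 300.
Substituting Q = 300 - 0.25P into the first: P(1 - 0.34·0.25) = 180 - 0.34·300.
So P* = 78/0.915 = 85.2, and then Q* = 300 - 0.25·85.2 = 279.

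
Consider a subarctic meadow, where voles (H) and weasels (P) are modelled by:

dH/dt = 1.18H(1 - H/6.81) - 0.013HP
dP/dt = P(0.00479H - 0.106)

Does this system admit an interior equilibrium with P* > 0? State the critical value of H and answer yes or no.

Threshold H = 22.1; K < 22.1, so no, the predator goes extinct.

The predator equation gives dP/dt > 0 only when H > 0.106/0.00479 = 22.1.
Without the predator, H → K = 6.81. Since 6.81 < 22.1, the predator cannot invade.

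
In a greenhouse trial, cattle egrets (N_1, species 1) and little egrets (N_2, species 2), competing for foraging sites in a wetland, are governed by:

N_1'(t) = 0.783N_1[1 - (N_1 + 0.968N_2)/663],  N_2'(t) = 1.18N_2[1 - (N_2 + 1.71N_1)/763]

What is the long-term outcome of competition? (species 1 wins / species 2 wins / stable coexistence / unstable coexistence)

unstable coexistence (outcome depends on initial conditions)

Compare the nullcline intercepts: K1/α12 = 663/0.968 = 685 < K2 = 763; K2/α21 = 763/1.71 = 446 < K1 = 663.
Since both are reversed, neither can invade when rare; the interior point is a saddle.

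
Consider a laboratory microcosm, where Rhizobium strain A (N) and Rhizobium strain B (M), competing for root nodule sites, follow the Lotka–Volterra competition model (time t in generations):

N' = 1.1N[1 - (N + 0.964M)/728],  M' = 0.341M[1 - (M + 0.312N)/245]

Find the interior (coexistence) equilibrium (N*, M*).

N* ≈ 703, M* ≈ 25.5

Setting both brackets to zero gives the nullclines N + 0.964M = 728 and 0.312N + M = 245.
Substituting M = 245 - 0.312N into the first: N(1 - 0.964·0.312) = 728 - 0.964·245.
So N* = 492/0.699 = 703, and then M* = 245 - 0.312·703 = 25.5.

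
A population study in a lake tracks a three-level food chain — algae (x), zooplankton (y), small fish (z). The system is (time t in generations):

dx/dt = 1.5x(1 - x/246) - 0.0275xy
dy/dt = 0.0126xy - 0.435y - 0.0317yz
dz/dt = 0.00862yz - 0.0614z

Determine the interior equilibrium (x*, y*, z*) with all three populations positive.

From dz/dt = 0: 0.00862y* = 0.0614, so y* = 7.12.
From dx/dt = 0: 1.5(1 - x*/246) = 0.0275·7.12, giving x* = 246·(1 - 0.131) = 214.
From dy/dt = 0: 0.0126·214 - 0.435 = 0.0317z*, so z* = 2.26/0.0317 = 71.3.

x* ≈ 214, y* ≈ 7.12, z* ≈ 71.3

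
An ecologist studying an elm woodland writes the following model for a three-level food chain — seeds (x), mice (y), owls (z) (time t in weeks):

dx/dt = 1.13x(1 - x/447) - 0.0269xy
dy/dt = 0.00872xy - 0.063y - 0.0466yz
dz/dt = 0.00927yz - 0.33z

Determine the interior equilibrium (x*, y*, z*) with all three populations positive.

x* ≈ 68.2, y* ≈ 35.6, z* ≈ 11.4

From dz/dt = 0: 0.00927y* = 0.33, so y* = 35.6.
From dx/dt = 0: 1.13(1 - x*/447) = 0.0269·35.6, giving x* = 447·(1 - 0.847) = 68.2.
From dy/dt = 0: 0.00872·68.2 - 0.063 = 0.0466z*, so z* = 0.532/0.0466 = 11.4.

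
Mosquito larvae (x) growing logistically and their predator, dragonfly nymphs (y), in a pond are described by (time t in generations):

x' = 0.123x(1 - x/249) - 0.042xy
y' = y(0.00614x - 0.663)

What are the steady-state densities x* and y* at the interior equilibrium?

From dy/dt = 0 with y > 0: 0.00614x* = 0.663, so x* = 108.
Substitute into dx/dt = 0: 0.123(1 - 108/249) = 0.042y*.
The bracket is 0.566, giving y* = 0.0697/0.042 = 1.66.

x* ≈ 108, y* ≈ 1.66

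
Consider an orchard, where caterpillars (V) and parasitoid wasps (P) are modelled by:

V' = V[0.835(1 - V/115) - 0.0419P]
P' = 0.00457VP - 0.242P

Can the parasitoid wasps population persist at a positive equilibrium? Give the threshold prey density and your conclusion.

The predator equation gives dP/dt > 0 only when V > 0.242/0.00457 = 53.
Without the predator, V → K = 115. Since 115 > 53, the predator can invade and persist.

Threshold V = 53; K > 53, so yes, the predator persists.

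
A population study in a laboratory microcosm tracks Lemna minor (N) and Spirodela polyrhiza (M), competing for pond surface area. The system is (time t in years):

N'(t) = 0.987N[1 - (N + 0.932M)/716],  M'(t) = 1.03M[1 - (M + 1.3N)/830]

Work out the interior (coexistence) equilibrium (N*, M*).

N* ≈ 272, M* ≈ 476

Setting both brackets to zero gives the nullclines N + 0.932M = 716 and 1.3N + M = 830.
Substituting M = 830 - 1.3N into the first: N(1 - 0.932·1.3) = 716 - 0.932·830.
So N* = -57.6/-0.212 = 272, and then M* = 830 - 1.3·272 = 476.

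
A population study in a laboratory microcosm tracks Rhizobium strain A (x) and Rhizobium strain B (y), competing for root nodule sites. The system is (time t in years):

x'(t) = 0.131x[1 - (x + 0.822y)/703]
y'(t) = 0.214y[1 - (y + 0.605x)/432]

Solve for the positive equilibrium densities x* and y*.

x* ≈ 692, y* ≈ 13.3

Setting both brackets to zero gives the nullclines x + 0.822y = 703 and 0.605x + y = 432.
Substituting y = 432 - 0.605x into the first: x(1 - 0.822·0.605) = 703 - 0.822·432.
So x* = 348/0.503 = 692, and then y* = 432 - 0.605·692 = 13.3.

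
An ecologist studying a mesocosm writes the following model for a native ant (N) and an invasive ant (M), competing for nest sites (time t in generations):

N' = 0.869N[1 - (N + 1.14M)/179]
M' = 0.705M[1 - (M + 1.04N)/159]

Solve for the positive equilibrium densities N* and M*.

Setting both brackets to zero gives the nullclines N + 1.14M = 179 and 1.04N + M = 159.
Substituting M = 159 - 1.04N into the first: N(1 - 1.14·1.04) = 179 - 1.14·159.
So N* = -2.26/-0.186 = 12.2, and then M* = 159 - 1.04·12.2 = 146.

N* ≈ 12.2, M* ≈ 146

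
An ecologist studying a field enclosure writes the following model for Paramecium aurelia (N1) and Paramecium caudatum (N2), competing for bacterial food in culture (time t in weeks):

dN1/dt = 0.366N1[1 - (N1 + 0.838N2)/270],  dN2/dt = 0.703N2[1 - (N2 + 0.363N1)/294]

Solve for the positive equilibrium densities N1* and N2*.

N1* ≈ 34, N2* ≈ 282

Setting both brackets to zero gives the nullclines N1 + 0.838N2 = 270 and 0.363N1 + N2 = 294.
Substituting N2 = 294 - 0.363N1 into the first: N1(1 - 0.838·0.363) = 270 - 0.838·294.
So N1* = 23.6/0.696 = 34, and then N2* = 294 - 0.363·34 = 282.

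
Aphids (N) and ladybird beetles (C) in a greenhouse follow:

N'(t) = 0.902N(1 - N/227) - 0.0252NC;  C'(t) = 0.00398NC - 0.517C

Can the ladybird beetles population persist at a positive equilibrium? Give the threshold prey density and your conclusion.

The predator equation gives dC/dt > 0 only when N > 0.517/0.00398 = 130.
Without the predator, N → K = 227. Since 227 > 130, the predator can invade and persist.

Threshold N = 130; K > 130, so yes, the predator persists.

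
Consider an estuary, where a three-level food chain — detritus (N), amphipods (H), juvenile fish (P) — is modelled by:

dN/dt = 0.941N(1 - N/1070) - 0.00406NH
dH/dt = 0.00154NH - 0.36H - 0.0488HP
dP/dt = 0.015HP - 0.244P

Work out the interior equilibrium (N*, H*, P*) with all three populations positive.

From dP/dt = 0: 0.015H* = 0.244, so H* = 16.3.
From dN/dt = 0: 0.941(1 - N*/1070) = 0.00406·16.3, giving N* = 1070·(1 - 0.0702) = 995.
From dH/dt = 0: 0.00154·995 - 0.36 = 0.0488P*, so P* = 1.17/0.0488 = 24.

N* ≈ 995, H* ≈ 16.3, P* ≈ 24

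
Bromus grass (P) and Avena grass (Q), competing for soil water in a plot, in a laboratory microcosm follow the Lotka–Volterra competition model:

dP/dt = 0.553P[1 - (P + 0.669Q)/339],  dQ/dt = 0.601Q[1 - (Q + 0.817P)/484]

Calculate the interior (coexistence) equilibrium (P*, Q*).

P* ≈ 33.5, Q* ≈ 457

Setting both brackets to zero gives the nullclines P + 0.669Q = 339 and 0.817P + Q = 484.
Substituting Q = 484 - 0.817P into the first: P(1 - 0.669·0.817) = 339 - 0.669·484.
So P* = 15.2/0.453 = 33.5, and then Q* = 484 - 0.817·33.5 = 457.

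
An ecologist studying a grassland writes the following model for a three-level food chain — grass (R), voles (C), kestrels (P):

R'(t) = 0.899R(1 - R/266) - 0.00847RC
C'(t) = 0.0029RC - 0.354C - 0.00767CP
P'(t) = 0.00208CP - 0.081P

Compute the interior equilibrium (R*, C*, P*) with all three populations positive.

From dP/dt = 0: 0.00208C* = 0.081, so C* = 38.9.
From dR/dt = 0: 0.899(1 - R*/266) = 0.00847·38.9, giving R* = 266·(1 - 0.367) = 168.
From dC/dt = 0: 0.0029·168 - 0.354 = 0.00767P*, so P* = 0.134/0.00767 = 17.5.

R* ≈ 168, C* ≈ 38.9, P* ≈ 17.5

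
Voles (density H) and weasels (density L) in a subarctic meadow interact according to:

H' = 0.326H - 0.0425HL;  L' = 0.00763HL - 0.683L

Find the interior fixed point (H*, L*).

Set dL/dt = 0 with L > 0: 0.00763H - 0.683 = 0, so H* = 0.683/0.00763 = 89.5.
Set dH/dt = 0 with H > 0: 0.326 - 0.0425L = 0, so L* = 0.326/0.0425 = 7.67.

H* ≈ 89.5, L* ≈ 7.67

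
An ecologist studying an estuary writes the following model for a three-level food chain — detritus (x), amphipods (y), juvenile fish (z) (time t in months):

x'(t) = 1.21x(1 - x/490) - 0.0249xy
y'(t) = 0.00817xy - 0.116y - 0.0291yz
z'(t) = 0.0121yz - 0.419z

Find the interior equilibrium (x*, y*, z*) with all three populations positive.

From dz/dt = 0: 0.0121y* = 0.419, so y* = 34.6.
From dx/dt = 0: 1.21(1 - x*/490) = 0.0249·34.6, giving x* = 490·(1 - 0.713) = 141.
From dy/dt = 0: 0.00817·141 - 0.116 = 0.0291z*, so z* = 1.03/0.0291 = 35.6.

x* ≈ 141, y* ≈ 34.6, z* ≈ 35.6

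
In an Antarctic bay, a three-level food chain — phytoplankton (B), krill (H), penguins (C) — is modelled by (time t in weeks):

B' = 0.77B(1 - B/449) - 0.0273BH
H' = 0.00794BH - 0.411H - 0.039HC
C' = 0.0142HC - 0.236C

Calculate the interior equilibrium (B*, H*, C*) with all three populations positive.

B* ≈ 184, H* ≈ 16.6, C* ≈ 27

From dC/dt = 0: 0.0142H* = 0.236, so H* = 16.6.
From dB/dt = 0: 0.77(1 - B*/449) = 0.0273·16.6, giving B* = 449·(1 - 0.589) = 184.
From dH/dt = 0: 0.00794·184 - 0.411 = 0.039C*, so C* = 1.05/0.039 = 27.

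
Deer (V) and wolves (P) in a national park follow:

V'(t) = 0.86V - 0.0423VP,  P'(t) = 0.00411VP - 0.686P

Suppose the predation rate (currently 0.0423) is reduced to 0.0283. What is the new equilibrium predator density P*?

At the interior fixed point, setting dV/dt = 0 with V > 0 fixes P* = (prey growth rate)/(VP coefficient) — independent of the other coefficients.
With the change, P* = 0.86/0.0283 = 30.4; it rises from 20.3.

P* ≈ 30.4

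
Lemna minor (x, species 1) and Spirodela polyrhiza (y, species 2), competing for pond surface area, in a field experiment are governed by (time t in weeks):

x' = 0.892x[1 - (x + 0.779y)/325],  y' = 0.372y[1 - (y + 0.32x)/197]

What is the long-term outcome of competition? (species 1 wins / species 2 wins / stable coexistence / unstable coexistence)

stable coexistence

Compare the nullcline intercepts: K1/α12 = 325/0.779 = 417 > K2 = 197; K2/α21 = 197/0.32 = 616 > K1 = 325.
Since both inequalities hold, each species can invade when rare, so the interior equilibrium is stable.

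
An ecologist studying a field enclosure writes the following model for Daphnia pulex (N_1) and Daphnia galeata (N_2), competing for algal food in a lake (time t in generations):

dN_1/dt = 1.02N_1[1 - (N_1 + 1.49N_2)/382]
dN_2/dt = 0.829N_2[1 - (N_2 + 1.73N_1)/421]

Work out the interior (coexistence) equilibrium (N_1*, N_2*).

Setting both brackets to zero gives the nullclines N_1 + 1.49N_2 = 382 and 1.73N_1 + N_2 = 421.
Substituting N_2 = 421 - 1.73N_1 into the first: N_1(1 - 1.49·1.73) = 382 - 1.49·421.
So N_1* = -245/-1.58 = 155, and then N_2* = 421 - 1.73·155 = 152.

N_1* ≈ 155, N_2* ≈ 152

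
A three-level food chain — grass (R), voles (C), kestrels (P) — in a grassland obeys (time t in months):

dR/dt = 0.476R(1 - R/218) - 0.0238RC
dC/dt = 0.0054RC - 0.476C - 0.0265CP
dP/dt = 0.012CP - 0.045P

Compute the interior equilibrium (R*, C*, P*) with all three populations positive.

From dP/dt = 0: 0.012C* = 0.045, so C* = 3.75.
From dR/dt = 0: 0.476(1 - R*/218) = 0.0238·3.75, giving R* = 218·(1 - 0.188) = 177.
From dC/dt = 0: 0.0054·177 - 0.476 = 0.0265P*, so P* = 0.48/0.0265 = 18.1.

R* ≈ 177, C* ≈ 3.75, P* ≈ 18.1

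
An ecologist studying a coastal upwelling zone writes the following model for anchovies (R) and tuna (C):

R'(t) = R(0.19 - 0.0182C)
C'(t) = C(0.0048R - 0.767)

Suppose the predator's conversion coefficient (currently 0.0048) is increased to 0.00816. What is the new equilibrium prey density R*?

R* ≈ 94

At the interior fixed point, setting dC/dt = 0 with C > 0 fixes R* = (predator death rate)/(RC coefficient) — independent of the other coefficients.
With the change, R* = 0.767/0.00816 = 94; it falls from 160.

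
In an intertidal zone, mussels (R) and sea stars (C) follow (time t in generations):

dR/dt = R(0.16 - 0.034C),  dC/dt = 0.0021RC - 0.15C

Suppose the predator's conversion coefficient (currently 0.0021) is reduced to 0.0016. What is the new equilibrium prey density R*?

At the interior fixed point, setting dC/dt = 0 with C > 0 fixes R* = (predator death rate)/(RC coefficient) — independent of the other coefficients.
With the change, R* = 0.15/0.0016 = 93.7; it rises from 71.4.

R* ≈ 93.7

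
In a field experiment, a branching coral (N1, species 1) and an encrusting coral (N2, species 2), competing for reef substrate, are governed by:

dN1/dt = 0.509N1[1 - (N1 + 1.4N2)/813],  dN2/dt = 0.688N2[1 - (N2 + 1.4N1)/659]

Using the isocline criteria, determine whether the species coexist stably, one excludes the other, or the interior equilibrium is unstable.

unstable coexistence (outcome depends on initial conditions)

Compare the nullcline intercepts: K1/α12 = 813/1.4 = 581 < K2 = 659; K2/α21 = 659/1.4 = 471 < K1 = 813.
Since both are reversed, neither can invade when rare; the interior point is a saddle.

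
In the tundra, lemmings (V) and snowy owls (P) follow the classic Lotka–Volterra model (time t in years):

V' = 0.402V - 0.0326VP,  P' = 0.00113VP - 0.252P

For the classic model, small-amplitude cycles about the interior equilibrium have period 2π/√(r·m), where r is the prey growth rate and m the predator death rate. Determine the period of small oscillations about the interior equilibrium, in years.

T ≈ 19.7 years

Here r = 0.402 and m = 0.252, so r·m = 0.101.
ω = √0.101 = 0.318 per year, hence T = 2π/ω ≈ 19.7 years.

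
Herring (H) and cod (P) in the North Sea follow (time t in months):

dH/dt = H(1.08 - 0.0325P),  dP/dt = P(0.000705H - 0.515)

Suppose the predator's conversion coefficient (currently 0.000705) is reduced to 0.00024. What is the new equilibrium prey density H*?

H* ≈ 2150

At the interior fixed point, setting dP/dt = 0 with P > 0 fixes H* = (predator death rate)/(HP coefficient) — independent of the other coefficients.
With the change, H* = 0.515/0.00024 = 2150; it rises from 730.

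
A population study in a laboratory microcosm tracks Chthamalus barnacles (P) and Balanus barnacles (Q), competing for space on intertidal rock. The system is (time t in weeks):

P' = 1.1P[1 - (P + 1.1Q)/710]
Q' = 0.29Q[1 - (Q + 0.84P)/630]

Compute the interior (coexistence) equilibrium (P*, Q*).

Setting both brackets to zero gives the nullclines P + 1.1Q = 710 and 0.84P + Q = 630.
Substituting Q = 630 - 0.84P into the first: P(1 - 1.1·0.84) = 710 - 1.1·630.
So P* = 17/0.076 = 224, and then Q* = 630 - 0.84·224 = 442.

P* ≈ 224, Q* ≈ 442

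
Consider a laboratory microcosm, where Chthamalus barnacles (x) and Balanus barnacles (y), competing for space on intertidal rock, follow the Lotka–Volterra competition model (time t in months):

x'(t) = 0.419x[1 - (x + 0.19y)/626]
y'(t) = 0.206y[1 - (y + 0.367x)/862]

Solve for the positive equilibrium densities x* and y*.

Setting both brackets to zero gives the nullclines x + 0.19y = 626 and 0.367x + y = 862.
Substituting y = 862 - 0.367x into the first: x(1 - 0.19·0.367) = 626 - 0.19·862.
So x* = 462/0.93 = 497, and then y* = 862 - 0.367·497 = 680.

x* ≈ 497, y* ≈ 680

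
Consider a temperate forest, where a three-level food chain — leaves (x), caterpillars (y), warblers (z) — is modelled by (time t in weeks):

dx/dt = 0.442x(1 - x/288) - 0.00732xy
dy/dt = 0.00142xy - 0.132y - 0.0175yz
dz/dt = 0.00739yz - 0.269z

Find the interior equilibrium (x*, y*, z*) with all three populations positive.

From dz/dt = 0: 0.00739y* = 0.269, so y* = 36.4.
From dx/dt = 0: 0.442(1 - x*/288) = 0.00732·36.4, giving x* = 288·(1 - 0.603) = 114.
From dy/dt = 0: 0.00142·114 - 0.132 = 0.0175z*, so z* = 0.0304/0.0175 = 1.74.

x* ≈ 114, y* ≈ 36.4, z* ≈ 1.74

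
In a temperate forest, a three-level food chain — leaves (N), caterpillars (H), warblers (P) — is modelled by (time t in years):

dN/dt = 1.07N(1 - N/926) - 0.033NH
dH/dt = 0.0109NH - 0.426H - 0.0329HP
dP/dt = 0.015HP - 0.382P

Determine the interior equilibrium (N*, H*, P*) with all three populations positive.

N* ≈ 199, H* ≈ 25.5, P* ≈ 52.9

From dP/dt = 0: 0.015H* = 0.382, so H* = 25.5.
From dN/dt = 0: 1.07(1 - N*/926) = 0.033·25.5, giving N* = 926·(1 - 0.785) = 199.
From dH/dt = 0: 0.0109·199 - 0.426 = 0.0329P*, so P* = 1.74/0.0329 = 52.9.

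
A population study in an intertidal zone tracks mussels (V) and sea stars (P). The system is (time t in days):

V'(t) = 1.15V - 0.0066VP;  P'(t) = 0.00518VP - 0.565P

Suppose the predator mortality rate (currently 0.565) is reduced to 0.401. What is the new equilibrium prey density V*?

At the interior fixed point, setting dP/dt = 0 with P > 0 fixes V* = (predator death rate)/(VP coefficient) — independent of the other coefficients.
With the change, V* = 0.401/0.00518 = 77.4; it falls from 109.

V* ≈ 77.4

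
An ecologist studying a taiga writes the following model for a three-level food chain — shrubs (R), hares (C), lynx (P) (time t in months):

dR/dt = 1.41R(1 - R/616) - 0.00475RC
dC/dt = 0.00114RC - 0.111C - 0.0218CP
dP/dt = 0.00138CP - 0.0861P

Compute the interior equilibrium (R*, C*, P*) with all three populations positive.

R* ≈ 487, C* ≈ 62.4, P* ≈ 20.4

From dP/dt = 0: 0.00138C* = 0.0861, so C* = 62.4.
From dR/dt = 0: 1.41(1 - R*/616) = 0.00475·62.4, giving R* = 616·(1 - 0.21) = 487.
From dC/dt = 0: 0.00114·487 - 0.111 = 0.0218P*, so P* = 0.444/0.0218 = 20.4.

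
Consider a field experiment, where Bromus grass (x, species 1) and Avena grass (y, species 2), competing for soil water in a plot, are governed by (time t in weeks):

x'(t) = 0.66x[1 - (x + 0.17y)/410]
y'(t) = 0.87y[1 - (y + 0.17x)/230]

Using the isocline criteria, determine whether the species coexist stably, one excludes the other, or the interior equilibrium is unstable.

Compare the nullcline intercepts: K1/α12 = 410/0.17 = 2410 > K2 = 230; K2/α21 = 230/0.17 = 1350 > K1 = 410.
Since both inequalities hold, each species can invade when rare, so the interior equilibrium is stable.

stable coexistence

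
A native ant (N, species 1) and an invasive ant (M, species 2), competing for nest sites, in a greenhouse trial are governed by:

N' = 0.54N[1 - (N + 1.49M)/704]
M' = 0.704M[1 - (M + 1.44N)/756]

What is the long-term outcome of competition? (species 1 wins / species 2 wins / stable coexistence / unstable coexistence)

Compare the nullcline intercepts: K1/α12 = 704/1.49 = 472 < K2 = 756; K2/α21 = 756/1.44 = 525 < K1 = 704.
Since both are reversed, neither can invade when rare; the interior point is a saddle.

unstable coexistence (outcome depends on initial conditions)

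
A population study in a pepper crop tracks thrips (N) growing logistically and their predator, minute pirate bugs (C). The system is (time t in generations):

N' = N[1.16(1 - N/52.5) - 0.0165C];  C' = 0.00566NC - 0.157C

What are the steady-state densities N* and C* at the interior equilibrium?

From dC/dt = 0 with C > 0: 0.00566N* = 0.157, so N* = 27.7.
Substitute into dN/dt = 0: 1.16(1 - 27.7/52.5) = 0.0165C*.
The bracket is 0.472, giving C* = 0.547/0.0165 = 33.2.

N* ≈ 27.7, C* ≈ 33.2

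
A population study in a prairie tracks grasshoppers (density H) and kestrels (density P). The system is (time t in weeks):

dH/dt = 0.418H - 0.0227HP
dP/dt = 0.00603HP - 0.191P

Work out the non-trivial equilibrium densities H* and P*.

Set dP/dt = 0 with P > 0: 0.00603H - 0.191 = 0, so H* = 0.191/0.00603 = 31.7.
Set dH/dt = 0 with H > 0: 0.418 - 0.0227P = 0, so P* = 0.418/0.0227 = 18.4.

H* ≈ 31.7, P* ≈ 18.4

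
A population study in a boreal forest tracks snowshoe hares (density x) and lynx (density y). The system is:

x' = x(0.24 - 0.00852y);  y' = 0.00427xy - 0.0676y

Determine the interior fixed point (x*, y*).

x* ≈ 15.8, y* ≈ 28.2

Set dy/dt = 0 with y > 0: 0.00427x - 0.0676 = 0, so x* = 0.0676/0.00427 = 15.8.
Set dx/dt = 0 with x > 0: 0.24 - 0.00852y = 0, so y* = 0.24/0.00852 = 28.2.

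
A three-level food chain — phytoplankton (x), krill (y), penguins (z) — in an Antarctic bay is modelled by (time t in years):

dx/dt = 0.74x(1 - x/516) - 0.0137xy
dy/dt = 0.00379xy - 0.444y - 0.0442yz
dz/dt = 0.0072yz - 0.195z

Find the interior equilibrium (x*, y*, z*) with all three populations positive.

x* ≈ 257, y* ≈ 27.1, z* ≈ 12

From dz/dt = 0: 0.0072y* = 0.195, so y* = 27.1.
From dx/dt = 0: 0.74(1 - x*/516) = 0.0137·27.1, giving x* = 516·(1 - 0.501) = 257.
From dy/dt = 0: 0.00379·257 - 0.444 = 0.0442z*, so z* = 0.531/0.0442 = 12.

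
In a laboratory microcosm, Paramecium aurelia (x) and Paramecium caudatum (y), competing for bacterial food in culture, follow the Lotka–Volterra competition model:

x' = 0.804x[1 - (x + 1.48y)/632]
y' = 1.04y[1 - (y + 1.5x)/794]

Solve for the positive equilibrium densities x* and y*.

Setting both brackets to zero gives the nullclines x + 1.48y = 632 and 1.5x + y = 794.
Substituting y = 794 - 1.5x into the first: x(1 - 1.48·1.5) = 632 - 1.48·794.
So x* = -543/-1.22 = 445, and then y* = 794 - 1.5·445 = 126.

x* ≈ 445, y* ≈ 126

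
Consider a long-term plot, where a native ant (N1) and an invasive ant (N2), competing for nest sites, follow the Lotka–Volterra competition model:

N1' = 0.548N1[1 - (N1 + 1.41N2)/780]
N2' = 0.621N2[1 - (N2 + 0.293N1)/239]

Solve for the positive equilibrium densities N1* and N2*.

N1* ≈ 755, N2* ≈ 17.8

Setting both brackets to zero gives the nullclines N1 + 1.41N2 = 780 and 0.293N1 + N2 = 239.
Substituting N2 = 239 - 0.293N1 into the first: N1(1 - 1.41·0.293) = 780 - 1.41·239.
So N1* = 443/0.587 = 755, and then N2* = 239 - 0.293·755 = 17.8.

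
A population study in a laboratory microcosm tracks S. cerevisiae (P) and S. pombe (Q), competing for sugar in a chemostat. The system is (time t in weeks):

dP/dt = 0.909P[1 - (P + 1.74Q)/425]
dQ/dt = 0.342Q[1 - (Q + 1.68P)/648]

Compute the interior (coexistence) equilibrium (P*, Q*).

Setting both brackets to zero gives the nullclines P + 1.74Q = 425 and 1.68P + Q = 648.
Substituting Q = 648 - 1.68P into the first: P(1 - 1.74·1.68) = 425 - 1.74·648.
So P* = -703/-1.92 = 365, and then Q* = 648 - 1.68·365 = 34.3.

P* ≈ 365, Q* ≈ 34.3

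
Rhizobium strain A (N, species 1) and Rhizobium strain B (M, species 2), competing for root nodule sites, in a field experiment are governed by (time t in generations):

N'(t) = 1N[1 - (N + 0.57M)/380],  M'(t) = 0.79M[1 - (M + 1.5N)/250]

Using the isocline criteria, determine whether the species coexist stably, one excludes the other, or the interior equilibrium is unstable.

Compare the nullcline intercepts: K1/α12 = 380/0.57 = 667 > K2 = 250; K2/α21 = 250/1.5 = 167 < K1 = 380.
Since the inequalities point opposite ways, species 1 can invade but species 2 cannot.

species 1 excludes species 2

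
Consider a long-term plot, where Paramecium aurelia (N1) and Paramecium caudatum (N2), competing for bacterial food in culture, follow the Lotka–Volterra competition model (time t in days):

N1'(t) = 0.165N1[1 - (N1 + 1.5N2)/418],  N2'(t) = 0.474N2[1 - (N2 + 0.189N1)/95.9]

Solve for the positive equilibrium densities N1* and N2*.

Setting both brackets to zero gives the nullclines N1 + 1.5N2 = 418 and 0.189N1 + N2 = 95.9.
Substituting N2 = 95.9 - 0.189N1 into the first: N1(1 - 1.5·0.189) = 418 - 1.5·95.9.
So N1* = 274/0.717 = 383, and then N2* = 95.9 - 0.189·383 = 23.6.

N1* ≈ 383, N2* ≈ 23.6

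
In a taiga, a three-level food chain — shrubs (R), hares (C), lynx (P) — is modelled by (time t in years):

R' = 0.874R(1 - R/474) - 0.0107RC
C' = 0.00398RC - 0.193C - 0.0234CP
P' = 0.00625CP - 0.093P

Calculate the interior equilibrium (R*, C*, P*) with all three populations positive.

From dP/dt = 0: 0.00625C* = 0.093, so C* = 14.9.
From dR/dt = 0: 0.874(1 - R*/474) = 0.0107·14.9, giving R* = 474·(1 - 0.182) = 388.
From dC/dt = 0: 0.00398·388 - 0.193 = 0.0234P*, so P* = 1.35/0.0234 = 57.7.

R* ≈ 388, C* ≈ 14.9, P* ≈ 57.7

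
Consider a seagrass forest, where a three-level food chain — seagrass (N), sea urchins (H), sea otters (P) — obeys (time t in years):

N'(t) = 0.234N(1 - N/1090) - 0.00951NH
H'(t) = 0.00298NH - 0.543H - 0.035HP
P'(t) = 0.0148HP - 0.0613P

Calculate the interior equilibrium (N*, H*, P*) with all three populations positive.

N* ≈ 907, H* ≈ 4.14, P* ≈ 61.7

From dP/dt = 0: 0.0148H* = 0.0613, so H* = 4.14.
From dN/dt = 0: 0.234(1 - N*/1090) = 0.00951·4.14, giving N* = 1090·(1 - 0.168) = 907.
From dH/dt = 0: 0.00298·907 - 0.543 = 0.035P*, so P* = 2.16/0.035 = 61.7.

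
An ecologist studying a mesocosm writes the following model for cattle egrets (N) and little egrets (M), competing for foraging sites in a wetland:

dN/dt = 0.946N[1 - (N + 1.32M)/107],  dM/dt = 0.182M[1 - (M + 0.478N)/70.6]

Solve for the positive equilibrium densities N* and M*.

N* ≈ 37.4, M* ≈ 52.7

Setting both brackets to zero gives the nullclines N + 1.32M = 107 and 0.478N + M = 70.6.
Substituting M = 70.6 - 0.478N into the first: N(1 - 1.32·0.478) = 107 - 1.32·70.6.
So N* = 13.8/0.369 = 37.4, and then M* = 70.6 - 0.478·37.4 = 52.7.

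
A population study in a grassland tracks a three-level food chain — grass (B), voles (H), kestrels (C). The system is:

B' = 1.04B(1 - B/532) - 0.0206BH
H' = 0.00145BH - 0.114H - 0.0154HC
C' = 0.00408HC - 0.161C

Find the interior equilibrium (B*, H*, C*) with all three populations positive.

B* ≈ 116, H* ≈ 39.5, C* ≈ 3.54

From dC/dt = 0: 0.00408H* = 0.161, so H* = 39.5.
From dB/dt = 0: 1.04(1 - B*/532) = 0.0206·39.5, giving B* = 532·(1 - 0.782) = 116.
From dH/dt = 0: 0.00145·116 - 0.114 = 0.0154C*, so C* = 0.0545/0.0154 = 3.54.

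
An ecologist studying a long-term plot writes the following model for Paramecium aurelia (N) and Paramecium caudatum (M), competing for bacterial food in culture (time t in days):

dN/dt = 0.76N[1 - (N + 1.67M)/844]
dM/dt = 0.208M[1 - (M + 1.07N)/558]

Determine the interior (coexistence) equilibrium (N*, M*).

Setting both brackets to zero gives the nullclines N + 1.67M = 844 and 1.07N + M = 558.
Substituting M = 558 - 1.07N into the first: N(1 - 1.67·1.07) = 844 - 1.67·558.
So N* = -87.9/-0.787 = 112, and then M* = 558 - 1.07·112 = 439.

N* ≈ 112, M* ≈ 439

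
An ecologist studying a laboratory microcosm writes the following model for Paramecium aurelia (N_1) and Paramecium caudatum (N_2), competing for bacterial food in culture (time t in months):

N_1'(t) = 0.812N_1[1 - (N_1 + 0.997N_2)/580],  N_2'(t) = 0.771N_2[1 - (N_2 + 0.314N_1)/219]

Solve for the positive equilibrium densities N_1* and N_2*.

N_1* ≈ 526, N_2* ≈ 53.7

Setting both brackets to zero gives the nullclines N_1 + 0.997N_2 = 580 and 0.314N_1 + N_2 = 219.
Substituting N_2 = 219 - 0.314N_1 into the first: N_1(1 - 0.997·0.314) = 580 - 0.997·219.
So N_1* = 362/0.687 = 526, and then N_2* = 219 - 0.314·526 = 53.7.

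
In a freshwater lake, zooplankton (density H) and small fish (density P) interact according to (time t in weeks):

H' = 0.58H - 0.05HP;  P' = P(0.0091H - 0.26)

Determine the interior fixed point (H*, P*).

Set dP/dt = 0 with P > 0: 0.0091H - 0.26 = 0, so H* = 0.26/0.0091 = 28.6.
Set dH/dt = 0 with H > 0: 0.58 - 0.05P = 0, so P* = 0.58/0.05 = 11.6.

H* ≈ 28.6, P* ≈ 11.6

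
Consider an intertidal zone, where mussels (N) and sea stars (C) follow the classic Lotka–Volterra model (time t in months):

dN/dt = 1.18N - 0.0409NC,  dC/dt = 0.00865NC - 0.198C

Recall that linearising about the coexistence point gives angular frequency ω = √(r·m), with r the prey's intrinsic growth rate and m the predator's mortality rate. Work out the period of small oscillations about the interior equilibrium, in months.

Here r = 1.18 and m = 0.198, so r·m = 0.234.
ω = √0.234 = 0.483 per month, hence T = 2π/ω ≈ 13 months.

T ≈ 13 months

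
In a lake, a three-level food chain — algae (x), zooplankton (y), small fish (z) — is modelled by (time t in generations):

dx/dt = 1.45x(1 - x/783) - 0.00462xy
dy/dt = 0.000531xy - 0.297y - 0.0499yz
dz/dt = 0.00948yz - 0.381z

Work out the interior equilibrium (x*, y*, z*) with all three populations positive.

x* ≈ 683, y* ≈ 40.2, z* ≈ 1.31

From dz/dt = 0: 0.00948y* = 0.381, so y* = 40.2.
From dx/dt = 0: 1.45(1 - x*/783) = 0.00462·40.2, giving x* = 783·(1 - 0.128) = 683.
From dy/dt = 0: 0.000531·683 - 0.297 = 0.0499z*, so z* = 0.0655/0.0499 = 1.31.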